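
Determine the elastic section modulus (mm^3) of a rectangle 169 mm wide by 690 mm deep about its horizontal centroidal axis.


S = b * h^2 / 6
= 169 * 690^2 / 6
= 169 * 476100 / 6
= 13410150.0 mm^3

13410150.0 mm^3


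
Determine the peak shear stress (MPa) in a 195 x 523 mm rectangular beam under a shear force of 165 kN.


A = b * h = 195 * 523 = 101985 mm^2
V = 165 kN = 165000.0 N
tau_max = 1.5 * V / A = 1.5 * 165000.0 / 101985
= 2.4268 MPa

2.4268 MPa


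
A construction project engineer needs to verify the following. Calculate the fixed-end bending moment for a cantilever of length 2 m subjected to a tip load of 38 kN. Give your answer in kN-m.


For a cantilever with a point load at the free end:
M_max = P * L = 38 * 2 = 76 kN-m

76 kN-m


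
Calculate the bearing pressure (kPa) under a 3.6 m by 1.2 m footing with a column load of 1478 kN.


A = 3.6 * 1.2 = 4.32 m^2
q = P / A = 1478 / 4.32
= 342.1296 kPa

342.1296 kPa


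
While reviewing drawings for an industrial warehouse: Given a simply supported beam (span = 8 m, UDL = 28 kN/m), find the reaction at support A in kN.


Total load = w * L = 28 * 8 = 224 kN
By symmetry, each reaction R = total / 2 = 224 / 2 = 112.0 kN

112.0 kN


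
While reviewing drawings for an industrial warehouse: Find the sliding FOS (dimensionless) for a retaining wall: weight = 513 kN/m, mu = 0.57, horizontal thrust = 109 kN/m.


Resisting force = mu * W = 0.57 * 513 = 292.41 kN/m
FOS = Resisting / Driving = 292.41 / 109
= 2.6827 (dimensionless)

2.6827 (dimensionless)


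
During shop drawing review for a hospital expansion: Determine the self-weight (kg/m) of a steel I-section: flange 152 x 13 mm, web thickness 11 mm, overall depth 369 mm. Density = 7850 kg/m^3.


A_flanges = 2 * 152 * 13 = 3952 mm^2
A_web = (369 - 2 * 13) * 11 = 3773 mm^2
A_total = 3952 + 3773 = 7725 mm^2 = 0.007725 m^2
Weight = rho * A = 7850 * 0.007725 = 60.6412 kg/m

60.6412 kg/m


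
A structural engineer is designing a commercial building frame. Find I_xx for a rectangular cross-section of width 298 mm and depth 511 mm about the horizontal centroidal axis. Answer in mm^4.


I = b * h^3 / 12
= 298 * 511^3 / 12
= 298 * 133432831 / 12
= 3313581969.83 mm^4

3313581969.83 mm^4


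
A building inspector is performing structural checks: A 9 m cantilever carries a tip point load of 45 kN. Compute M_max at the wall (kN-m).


For a cantilever with a point load at the free end:
M_max = P * L = 45 * 9 = 405 kN-m

405 kN-m


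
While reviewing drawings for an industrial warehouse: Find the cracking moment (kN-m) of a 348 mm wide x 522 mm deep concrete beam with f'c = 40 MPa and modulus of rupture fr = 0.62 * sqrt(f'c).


fr = 0.62 * sqrt(40) = 0.62 * 6.3246 = 3.9212 MPa
I = 348 * 522^3 / 12 = 4124862792.0 mm^4
y_t = 261.0 mm
M_cr = fr * I / y_t = 3.9212 * 4124862792.0 / 261.0 N-mm
= 61.9713 kN-m

61.9713 kN-m


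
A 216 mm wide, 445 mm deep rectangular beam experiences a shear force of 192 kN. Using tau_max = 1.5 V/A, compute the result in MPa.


A = b * h = 216 * 445 = 96120 mm^2
V = 192 kN = 192000.0 N
tau_max = 1.5 * V / A = 1.5 * 192000.0 / 96120
= 2.9963 MPa

2.9963 MPa


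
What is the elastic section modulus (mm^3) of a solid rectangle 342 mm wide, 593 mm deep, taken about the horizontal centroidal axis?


S = b * h^2 / 6
= 342 * 593^2 / 6
= 342 * 351649 / 6
= 20043993.0 mm^3

20043993.0 mm^3


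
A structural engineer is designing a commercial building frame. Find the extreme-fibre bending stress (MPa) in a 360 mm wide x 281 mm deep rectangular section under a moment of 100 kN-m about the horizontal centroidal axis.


I = b * h^3 / 12 = 360 * 281^3 / 12 = 665641230.0 mm^4
y = h / 2 = 281 / 2 = 140.5 mm
M = 100 kN-m = 100000000.0 N-mm
sigma = M * y / I = 100000000.0 * 140.5 / 665641230.0
= 21.11 MPa

21.11 MPa


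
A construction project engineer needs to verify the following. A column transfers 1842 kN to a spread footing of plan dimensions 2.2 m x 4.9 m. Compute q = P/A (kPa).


A = 2.2 * 4.9 = 10.78 m^2
q = P / A = 1842 / 10.78
= 170.872 kPa

170.872 kPa


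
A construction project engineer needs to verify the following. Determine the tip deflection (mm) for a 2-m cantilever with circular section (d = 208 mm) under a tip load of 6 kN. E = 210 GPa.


I = pi * d^4 / 64 = pi * 208^4 / 64 = 91880476.45 mm^4
L = 2000.0 mm, P = 6000.0 N, E = 210000.0 MPa
delta = P * L^3 / (3 * E * I)
= 6000.0 * 2000.0^3 / (3 * 210000.0 * 91880476.45)
= 0.8292 mm

0.8292 mm


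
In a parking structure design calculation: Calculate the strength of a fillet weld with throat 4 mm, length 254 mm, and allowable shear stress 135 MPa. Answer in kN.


Strength = throat * length * allowable stress
= 4 * 254 * 135 N
= 137160 N
= 137.16 kN

137.16 kN


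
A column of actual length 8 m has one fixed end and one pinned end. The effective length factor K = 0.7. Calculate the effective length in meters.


L_eff = K * L
= 0.7 * 8
= 5.6 m

5.6 m


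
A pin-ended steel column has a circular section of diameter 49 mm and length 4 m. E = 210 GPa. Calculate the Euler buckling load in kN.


I = pi * d^4 / 64 = 282979.01 mm^4
L = 4000.0 mm
P_cr = pi^2 * E * I / L^2
= 9.8696 * 210000.0 * 282979.01 / 4000.0^2
= 36656.69 N = 36.6567 kN

36.6567 kN


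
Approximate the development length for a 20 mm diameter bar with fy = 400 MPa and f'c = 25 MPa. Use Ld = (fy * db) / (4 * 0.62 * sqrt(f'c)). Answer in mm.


Ld = (fy * db) / (4 * 0.62 * sqrt(f'c))
= (400 * 20) / (4 * 0.62 * sqrt(25))
= 8000 / 12.4
= 645.16 mm

645.16 mm


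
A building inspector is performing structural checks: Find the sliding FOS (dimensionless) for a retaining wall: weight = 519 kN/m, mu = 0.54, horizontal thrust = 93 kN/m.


Resisting force = mu * W = 0.54 * 519 = 280.26 kN/m
FOS = Resisting / Driving = 280.26 / 93
= 3.0135 (dimensionless)

3.0135 (dimensionless)


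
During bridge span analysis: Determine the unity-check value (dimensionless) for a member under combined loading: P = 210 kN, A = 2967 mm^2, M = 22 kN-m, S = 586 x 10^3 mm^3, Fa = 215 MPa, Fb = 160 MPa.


f_a = P / A = 210000.0 / 2967 = 70.7786 MPa
f_b = M / S = 22000000.0 / 586000.0 = 37.5427 MPa
Ratio = f_a / Fa + f_b / Fb
= 70.7786 / 215 + 37.5427 / 160
= 0.5638 (dimensionless)

0.5638 (dimensionless)


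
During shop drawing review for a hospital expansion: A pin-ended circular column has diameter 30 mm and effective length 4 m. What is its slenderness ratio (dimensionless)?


Radius of gyration r = d / 4 = 30 / 4 = 7.5 mm
L_eff = 4000.0 mm
Slenderness ratio = L / r = 4000.0 / 7.5 = 533.33 (dimensionless)

533.33 (dimensionless)


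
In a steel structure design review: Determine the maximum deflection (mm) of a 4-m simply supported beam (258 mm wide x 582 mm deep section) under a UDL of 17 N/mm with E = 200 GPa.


I = 258 * 582^3 / 12 = 4238453412.0 mm^4
L = 4000.0 mm, w = 17 N/mm, E = 200000.0 MPa
delta = 5 * w * L^4 / (384 * E * I)
= 5 * 17 * 4000.0^4 / (384 * 200000.0 * 4238453412.0)
= 0.0668 mm

0.0668 mm


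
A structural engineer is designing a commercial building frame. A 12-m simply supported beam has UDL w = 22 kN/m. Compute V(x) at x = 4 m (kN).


R_A = w * L / 2 = 22 * 12 / 2 = 132.0 kN
V(x) = R_A - w * x = 132.0 - 22 * 4
= 44.0 kN

44.0 kN


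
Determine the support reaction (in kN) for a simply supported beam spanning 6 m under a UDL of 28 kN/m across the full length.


Total load = w * L = 28 * 6 = 168 kN
By symmetry, each reaction R = total / 2 = 168 / 2 = 84.0 kN

84.0 kN


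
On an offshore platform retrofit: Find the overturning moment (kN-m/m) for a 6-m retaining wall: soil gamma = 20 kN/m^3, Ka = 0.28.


Pa = 0.5 * Ka * gamma * H^2
= 0.5 * 0.28 * 20 * 6^2
= 100.8 kN/m
Arm = H / 3 = 6 / 3 = 2.0 m
Mo = Pa * arm = Pa * H / 3 = 100.8 * 6 / 3 = 201.6 kN-m/m

201.6 kN-m/m


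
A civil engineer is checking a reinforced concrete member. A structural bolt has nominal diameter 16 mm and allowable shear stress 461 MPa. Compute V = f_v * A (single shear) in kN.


A = pi * d^2 / 4 = pi * 16^2 / 4 = 201.0619 mm^2
V = f_v * A / 1000 = 461 * 201.0619 / 1000
= 92.6895 kN

92.6895 kN


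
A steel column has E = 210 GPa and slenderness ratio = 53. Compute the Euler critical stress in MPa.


sigma_cr = pi^2 * E / lambda^2
= 9.8696 * 210000.0 / 53^2
= 9.8696 * 210000.0 / 2809
= 737.8487 MPa

737.8487 MPa


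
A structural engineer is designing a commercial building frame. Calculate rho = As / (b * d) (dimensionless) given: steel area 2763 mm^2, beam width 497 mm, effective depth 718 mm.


rho = As / (b * d)
= 2763 / (497 * 718)
= 2763 / 356846
= 0.007743 (dimensionless)

0.007743 (dimensionless)


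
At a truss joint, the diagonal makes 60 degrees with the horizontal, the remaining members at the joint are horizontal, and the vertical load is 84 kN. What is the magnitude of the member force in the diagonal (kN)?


At the joint, only the diagonal has a vertical component, so vertical equilibrium gives:
F * sin(60) = 84
F = 84 / sin(60)
= 84 / 0.866025
= 96.99 kN

96.99 kN


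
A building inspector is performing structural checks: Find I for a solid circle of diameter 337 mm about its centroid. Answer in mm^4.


r = d / 2 = 337 / 2 = 168.5 mm
I = pi * r^4 / 4 = pi * 168.5^4 / 4
= 633125057.57 mm^4

633125057.57 mm^4


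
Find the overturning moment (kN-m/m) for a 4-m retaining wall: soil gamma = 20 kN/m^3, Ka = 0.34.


Pa = 0.5 * Ka * gamma * H^2
= 0.5 * 0.34 * 20 * 4^2
= 54.4 kN/m
Arm = H / 3 = 4 / 3 = 1.3333 m
Mo = Pa * arm = Pa * H / 3 = 54.4 * 4 / 3 = 72.5333 kN-m/m

72.5333 kN-m/m


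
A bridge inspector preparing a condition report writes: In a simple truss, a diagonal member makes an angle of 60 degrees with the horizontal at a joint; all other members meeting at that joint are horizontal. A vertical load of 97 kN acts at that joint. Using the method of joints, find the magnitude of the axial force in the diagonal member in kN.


At the joint, only the diagonal has a vertical component, so vertical equilibrium gives:
F * sin(60) = 97
F = 97 / sin(60)
= 97 / 0.866025
= 112.01 kN

112.01 kN


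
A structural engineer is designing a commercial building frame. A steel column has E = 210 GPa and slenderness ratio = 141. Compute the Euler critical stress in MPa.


sigma_cr = pi^2 * E / lambda^2
= 9.8696 * 210000.0 / 141^2
= 9.8696 * 210000.0 / 19881
= 104.2511 MPa

104.2511 MPa


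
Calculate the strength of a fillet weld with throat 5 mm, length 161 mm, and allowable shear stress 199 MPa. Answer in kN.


Strength = throat * length * allowable stress
= 5 * 161 * 199 N
= 160195 N
= 160.19 kN

160.19 kN


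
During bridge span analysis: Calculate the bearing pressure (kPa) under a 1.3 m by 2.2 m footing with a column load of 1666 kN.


A = 1.3 * 2.2 = 2.86 m^2
q = P / A = 1666 / 2.86
= 582.5175 kPa

582.5175 kPa


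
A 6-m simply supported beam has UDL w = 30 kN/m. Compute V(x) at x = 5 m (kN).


R_A = w * L / 2 = 30 * 6 / 2 = 90.0 kN
V(x) = R_A - w * x = 90.0 - 30 * 5
= -60.0 kN

-60.0 kN


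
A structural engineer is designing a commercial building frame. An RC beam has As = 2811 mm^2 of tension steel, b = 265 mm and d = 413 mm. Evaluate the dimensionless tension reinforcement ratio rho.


rho = As / (b * d)
= 2811 / (265 * 413)
= 2811 / 109445
= 0.025684 (dimensionless)

0.025684 (dimensionless)


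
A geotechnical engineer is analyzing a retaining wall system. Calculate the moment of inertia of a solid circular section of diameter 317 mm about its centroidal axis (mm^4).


r = d / 2 = 317 / 2 = 158.5 mm
I = pi * r^4 / 4 = pi * 158.5^4 / 4
= 495686336.22 mm^4

495686336.22 mm^4


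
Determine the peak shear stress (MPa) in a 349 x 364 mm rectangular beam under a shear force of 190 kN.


A = b * h = 349 * 364 = 127036 mm^2
V = 190 kN = 190000.0 N
tau_max = 1.5 * V / A = 1.5 * 190000.0 / 127036
= 2.2435 MPa

2.2435 MPa


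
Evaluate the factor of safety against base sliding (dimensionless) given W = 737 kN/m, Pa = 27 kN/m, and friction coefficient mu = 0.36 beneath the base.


Resisting force = mu * W = 0.36 * 737 = 265.32 kN/m
FOS = Resisting / Driving = 265.32 / 27
= 9.8267 (dimensionless)

9.8267 (dimensionless)


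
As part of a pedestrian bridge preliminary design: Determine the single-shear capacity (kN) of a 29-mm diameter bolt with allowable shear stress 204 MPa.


A = pi * d^2 / 4 = pi * 29^2 / 4 = 660.5199 mm^2
V = f_v * A / 1000 = 204 * 660.5199 / 1000
= 134.7461 kN

134.7461 kN


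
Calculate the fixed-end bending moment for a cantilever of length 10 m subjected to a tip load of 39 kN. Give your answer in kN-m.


For a cantilever with a point load at the free end:
M_max = P * L = 39 * 10 = 390 kN-m

390 kN-m


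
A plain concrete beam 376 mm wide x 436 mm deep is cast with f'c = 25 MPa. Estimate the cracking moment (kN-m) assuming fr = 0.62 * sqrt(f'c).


fr = 0.62 * sqrt(25) = 0.62 * 5.0 = 3.1 MPa
I = 376 * 436^3 / 12 = 2596964821.33 mm^4
y_t = 218.0 mm
M_cr = fr * I / y_t = 3.1 * 2596964821.33 / 218.0 N-mm
= 36.9293 kN-m

36.9293 kN-m


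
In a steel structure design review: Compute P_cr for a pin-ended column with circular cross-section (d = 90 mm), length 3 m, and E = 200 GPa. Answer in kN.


I = pi * d^4 / 64 = 3220623.34 mm^4
L = 3000.0 mm
P_cr = pi^2 * E * I / L^2
= 9.8696 * 200000.0 * 3220623.34 / 3000.0^2
= 706361.74 N = 706.3617 kN

706.3617 kN


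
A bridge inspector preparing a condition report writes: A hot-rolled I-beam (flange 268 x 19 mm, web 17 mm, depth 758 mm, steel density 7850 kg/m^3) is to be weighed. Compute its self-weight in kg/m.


A_flanges = 2 * 268 * 19 = 10184 mm^2
A_web = (758 - 2 * 19) * 17 = 12240 mm^2
A_total = 10184 + 12240 = 22424 mm^2 = 0.022424 m^2
Weight = rho * A = 7850 * 0.022424 = 176.0284 kg/m

176.0284 kg/m


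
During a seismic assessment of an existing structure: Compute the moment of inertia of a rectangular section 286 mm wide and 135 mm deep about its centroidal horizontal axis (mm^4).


I = b * h^3 / 12
= 286 * 135^3 / 12
= 286 * 2460375 / 12
= 58638937.5 mm^4

58638937.5 mm^4


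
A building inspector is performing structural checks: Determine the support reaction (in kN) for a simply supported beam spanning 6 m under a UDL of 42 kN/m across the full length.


Total load = w * L = 42 * 6 = 252 kN
By symmetry, each reaction R = total / 2 = 252 / 2 = 126.0 kN

126.0 kN


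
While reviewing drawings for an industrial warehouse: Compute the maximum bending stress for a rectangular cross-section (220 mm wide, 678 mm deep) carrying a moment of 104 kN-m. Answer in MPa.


I = b * h^3 / 12 = 220 * 678^3 / 12 = 5713872120.0 mm^4
y = h / 2 = 678 / 2 = 339.0 mm
M = 104 kN-m = 104000000.0 N-mm
sigma = M * y / I = 104000000.0 * 339.0 / 5713872120.0
= 6.17 MPa

6.17 MPa


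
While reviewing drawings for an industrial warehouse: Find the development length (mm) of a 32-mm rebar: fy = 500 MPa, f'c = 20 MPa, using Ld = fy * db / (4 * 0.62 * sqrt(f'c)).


Ld = (fy * db) / (4 * 0.62 * sqrt(f'c))
= (500 * 32) / (4 * 0.62 * sqrt(20))
= 16000 / 11.0909
= 1442.62 mm

1442.62 mm


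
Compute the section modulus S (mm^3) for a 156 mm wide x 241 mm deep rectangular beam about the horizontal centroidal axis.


S = b * h^2 / 6
= 156 * 241^2 / 6
= 156 * 58081 / 6
= 1510106.0 mm^3

1510106.0 mm^3


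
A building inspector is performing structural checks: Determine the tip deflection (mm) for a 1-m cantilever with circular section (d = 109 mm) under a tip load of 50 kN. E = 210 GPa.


I = pi * d^4 / 64 = pi * 109^4 / 64 = 6929085.02 mm^4
L = 1000.0 mm, P = 50000.0 N, E = 210000.0 MPa
delta = P * L^3 / (3 * E * I)
= 50000.0 * 1000.0^3 / (3 * 210000.0 * 6929085.02)
= 11.4539 mm

11.4539 mm


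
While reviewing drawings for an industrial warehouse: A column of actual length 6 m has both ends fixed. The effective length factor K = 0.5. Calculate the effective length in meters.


L_eff = K * L
= 0.5 * 6
= 3.0 m

3.0 m


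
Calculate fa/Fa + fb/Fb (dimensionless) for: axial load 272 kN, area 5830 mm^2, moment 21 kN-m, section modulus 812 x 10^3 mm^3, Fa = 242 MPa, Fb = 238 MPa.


f_a = P / A = 272000.0 / 5830 = 46.6552 MPa
f_b = M / S = 21000000.0 / 812000.0 = 25.8621 MPa
Ratio = f_a / Fa + f_b / Fb
= 46.6552 / 242 + 25.8621 / 238
= 0.3015 (dimensionless)

0.3015 (dimensionless)


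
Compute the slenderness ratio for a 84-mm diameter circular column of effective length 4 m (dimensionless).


Radius of gyration r = d / 4 = 84 / 4 = 21.0 mm
L_eff = 4000.0 mm
Slenderness ratio = L / r = 4000.0 / 21.0 = 190.48 (dimensionless)

190.48 (dimensionless)


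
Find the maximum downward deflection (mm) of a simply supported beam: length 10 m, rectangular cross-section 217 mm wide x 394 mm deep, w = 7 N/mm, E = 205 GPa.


I = 217 * 394^3 / 12 = 1106030627.33 mm^4
L = 10000.0 mm, w = 7 N/mm, E = 205000.0 MPa
delta = 5 * w * L^4 / (384 * E * I)
= 5 * 7 * 10000.0^4 / (384 * 205000.0 * 1106030627.33)
= 4.0199 mm

4.0199 mm


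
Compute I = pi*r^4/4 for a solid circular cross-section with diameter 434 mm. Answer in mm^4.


r = d / 2 = 434 / 2 = 217.0 mm
I = pi * r^4 / 4 = pi * 217.0^4 / 4
= 1741521405.12 mm^4

1741521405.12 mm^4


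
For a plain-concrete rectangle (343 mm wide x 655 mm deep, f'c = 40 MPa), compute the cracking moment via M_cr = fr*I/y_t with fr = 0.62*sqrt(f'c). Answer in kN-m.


fr = 0.62 * sqrt(40) = 0.62 * 6.3246 = 3.9212 MPa
I = 343 * 655^3 / 12 = 8032241802.08 mm^4
y_t = 327.5 mm
M_cr = fr * I / y_t = 3.9212 * 8032241802.08 / 327.5 N-mm
= 96.1717 kN-m

96.1717 kN-m


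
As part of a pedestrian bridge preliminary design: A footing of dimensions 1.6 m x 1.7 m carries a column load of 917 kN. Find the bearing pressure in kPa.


A = 1.6 * 1.7 = 2.72 m^2
q = P / A = 917 / 2.72
= 337.1324 kPa

337.1324 kPa


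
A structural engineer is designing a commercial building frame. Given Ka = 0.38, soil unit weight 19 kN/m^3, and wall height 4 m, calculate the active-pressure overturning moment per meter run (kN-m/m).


Pa = 0.5 * Ka * gamma * H^2
= 0.5 * 0.38 * 19 * 4^2
= 57.76 kN/m
Arm = H / 3 = 4 / 3 = 1.3333 m
Mo = Pa * arm = Pa * H / 3 = 57.76 * 4 / 3 = 77.0133 kN-m/m

77.0133 kN-m/m


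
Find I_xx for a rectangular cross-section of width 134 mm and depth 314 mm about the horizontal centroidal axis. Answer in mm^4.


I = b * h^3 / 12
= 134 * 314^3 / 12
= 134 * 30959144 / 12
= 345710441.33 mm^4

345710441.33 mm^4


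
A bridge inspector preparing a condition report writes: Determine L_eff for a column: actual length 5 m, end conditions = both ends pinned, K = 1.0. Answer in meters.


L_eff = K * L
= 1.0 * 5
= 5.0 m

5.0 m


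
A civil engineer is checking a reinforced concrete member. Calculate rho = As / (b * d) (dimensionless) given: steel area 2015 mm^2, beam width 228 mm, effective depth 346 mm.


rho = As / (b * d)
= 2015 / (228 * 346)
= 2015 / 78888
= 0.025543 (dimensionless)

0.025543 (dimensionless)


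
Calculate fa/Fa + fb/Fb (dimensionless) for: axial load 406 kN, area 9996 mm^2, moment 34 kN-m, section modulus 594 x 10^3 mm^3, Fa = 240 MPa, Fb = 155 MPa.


f_a = P / A = 406000.0 / 9996 = 40.6162 MPa
f_b = M / S = 34000000.0 / 594000.0 = 57.2391 MPa
Ratio = f_a / Fa + f_b / Fb
= 40.6162 / 240 + 57.2391 / 155
= 0.5385 (dimensionless)

0.5385 (dimensionless)


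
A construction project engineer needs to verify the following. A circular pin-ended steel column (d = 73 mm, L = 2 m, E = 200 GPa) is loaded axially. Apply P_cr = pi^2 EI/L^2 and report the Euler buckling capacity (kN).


I = pi * d^4 / 64 = 1393995.4 mm^4
L = 2000.0 mm
P_cr = pi^2 * E * I / L^2
= 9.8696 * 200000.0 * 1393995.4 / 2000.0^2
= 687909.15 N = 687.9092 kN

687.9092 kN


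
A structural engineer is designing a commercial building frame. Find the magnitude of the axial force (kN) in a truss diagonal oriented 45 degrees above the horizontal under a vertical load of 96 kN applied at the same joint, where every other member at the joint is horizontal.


At the joint, only the diagonal has a vertical component, so vertical equilibrium gives:
F * sin(45) = 96
F = 96 / sin(45)
= 96 / 0.707107
= 135.76 kN

135.76 kN


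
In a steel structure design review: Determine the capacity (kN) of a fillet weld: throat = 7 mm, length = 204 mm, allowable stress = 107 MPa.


Strength = throat * length * allowable stress
= 7 * 204 * 107 N
= 152796 N
= 152.8 kN

152.8 kN


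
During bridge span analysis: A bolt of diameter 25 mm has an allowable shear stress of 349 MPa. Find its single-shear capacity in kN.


A = pi * d^2 / 4 = pi * 25^2 / 4 = 490.8739 mm^2
V = f_v * A / 1000 = 349 * 490.8739 / 1000
= 171.315 kN

171.315 kN


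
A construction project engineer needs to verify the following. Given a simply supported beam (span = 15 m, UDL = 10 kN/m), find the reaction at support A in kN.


Total load = w * L = 10 * 15 = 150 kN
By symmetry, each reaction R = total / 2 = 150 / 2 = 75.0 kN

75.0 kN


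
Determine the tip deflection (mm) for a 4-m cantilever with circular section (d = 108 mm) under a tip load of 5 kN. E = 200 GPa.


I = pi * d^4 / 64 = pi * 108^4 / 64 = 6678284.57 mm^4
L = 4000.0 mm, P = 5000.0 N, E = 200000.0 MPa
delta = P * L^3 / (3 * E * I)
= 5000.0 * 4000.0^3 / (3 * 200000.0 * 6678284.57)
= 79.8608 mm

79.8608 mm


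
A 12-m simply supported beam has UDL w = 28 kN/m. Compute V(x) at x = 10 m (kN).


R_A = w * L / 2 = 28 * 12 / 2 = 168.0 kN
V(x) = R_A - w * x = 168.0 - 28 * 10
= -112.0 kN

-112.0 kN


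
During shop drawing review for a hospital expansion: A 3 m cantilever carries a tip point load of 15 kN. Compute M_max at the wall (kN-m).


For a cantilever with a point load at the free end:
M_max = P * L = 15 * 3 = 45 kN-m

45 kN-m


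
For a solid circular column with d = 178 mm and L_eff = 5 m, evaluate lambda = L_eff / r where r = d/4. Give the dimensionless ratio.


Radius of gyration r = d / 4 = 178 / 4 = 44.5 mm
L_eff = 5000.0 mm
Slenderness ratio = L / r = 5000.0 / 44.5 = 112.36 (dimensionless)

112.36 (dimensionless)


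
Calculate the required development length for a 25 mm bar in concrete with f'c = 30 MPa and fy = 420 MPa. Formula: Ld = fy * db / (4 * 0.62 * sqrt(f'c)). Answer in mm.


Ld = (fy * db) / (4 * 0.62 * sqrt(f'c))
= (420 * 25) / (4 * 0.62 * sqrt(30))
= 10500 / 13.5835
= 773.0 mm

773.0 mm


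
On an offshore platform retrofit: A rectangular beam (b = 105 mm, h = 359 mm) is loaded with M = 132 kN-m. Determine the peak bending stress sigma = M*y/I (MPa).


I = b * h^3 / 12 = 105 * 359^3 / 12 = 404847441.25 mm^4
y = h / 2 = 359 / 2 = 179.5 mm
M = 132 kN-m = 132000000.0 N-mm
sigma = M * y / I = 132000000.0 * 179.5 / 404847441.25
= 58.53 MPa

58.53 MPa


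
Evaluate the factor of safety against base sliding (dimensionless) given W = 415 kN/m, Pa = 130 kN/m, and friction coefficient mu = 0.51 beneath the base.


Resisting force = mu * W = 0.51 * 415 = 211.65 kN/m
FOS = Resisting / Driving = 211.65 / 130
= 1.6281 (dimensionless)

1.6281 (dimensionless)


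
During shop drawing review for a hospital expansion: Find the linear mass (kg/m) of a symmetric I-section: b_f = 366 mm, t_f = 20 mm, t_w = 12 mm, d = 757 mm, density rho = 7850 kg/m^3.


A_flanges = 2 * 366 * 20 = 14640 mm^2
A_web = (757 - 2 * 20) * 12 = 8604 mm^2
A_total = 14640 + 8604 = 23244 mm^2 = 0.023244 m^2
Weight = rho * A = 7850 * 0.023244 = 182.4654 kg/m

182.4654 kg/m


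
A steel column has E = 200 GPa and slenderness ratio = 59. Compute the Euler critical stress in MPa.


sigma_cr = pi^2 * E / lambda^2
= 9.8696 * 200000.0 / 59^2
= 9.8696 * 200000.0 / 3481
= 567.0557 MPa

567.0557 MPa


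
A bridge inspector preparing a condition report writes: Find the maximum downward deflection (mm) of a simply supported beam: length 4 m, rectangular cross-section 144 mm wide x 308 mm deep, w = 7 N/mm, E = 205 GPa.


I = 144 * 308^3 / 12 = 350617344.0 mm^4
L = 4000.0 mm, w = 7 N/mm, E = 205000.0 MPa
delta = 5 * w * L^4 / (384 * E * I)
= 5 * 7 * 4000.0^4 / (384 * 205000.0 * 350617344.0)
= 0.3246 mm

0.3246 mm


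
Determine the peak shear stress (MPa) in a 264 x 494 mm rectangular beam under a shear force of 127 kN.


A = b * h = 264 * 494 = 130416 mm^2
V = 127 kN = 127000.0 N
tau_max = 1.5 * V / A = 1.5 * 127000.0 / 130416
= 1.4607 MPa

1.4607 MPa


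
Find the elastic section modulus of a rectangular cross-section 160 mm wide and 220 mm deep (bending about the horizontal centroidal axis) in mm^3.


S = b * h^2 / 6
= 160 * 220^2 / 6
= 160 * 48400 / 6
= 1290666.67 mm^3

1290666.67 mm^3


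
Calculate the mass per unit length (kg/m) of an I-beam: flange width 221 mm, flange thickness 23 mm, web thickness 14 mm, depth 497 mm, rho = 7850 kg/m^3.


A_flanges = 2 * 221 * 23 = 10166 mm^2
A_web = (497 - 2 * 23) * 14 = 6314 mm^2
A_total = 10166 + 6314 = 16480 mm^2 = 0.016480 m^2
Weight = rho * A = 7850 * 0.016480 = 129.368 kg/m

129.368 kg/m


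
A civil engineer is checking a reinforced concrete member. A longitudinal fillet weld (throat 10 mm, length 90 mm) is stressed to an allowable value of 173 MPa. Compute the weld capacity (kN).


Strength = throat * length * allowable stress
= 10 * 90 * 173 N
= 155700 N
= 155.7 kN

155.7 kN


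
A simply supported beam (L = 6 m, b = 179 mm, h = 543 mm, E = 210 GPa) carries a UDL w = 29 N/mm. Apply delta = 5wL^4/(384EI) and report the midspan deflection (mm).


I = 179 * 543^3 / 12 = 2388203187.75 mm^4
L = 6000.0 mm, w = 29 N/mm, E = 210000.0 MPa
delta = 5 * w * L^4 / (384 * E * I)
= 5 * 29 * 6000.0^4 / (384 * 210000.0 * 2388203187.75)
= 0.9758 mm

0.9758 mm


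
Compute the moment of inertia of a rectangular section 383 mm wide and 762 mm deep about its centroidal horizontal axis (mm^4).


I = b * h^3 / 12
= 383 * 762^3 / 12
= 383 * 442450728 / 12
= 14121552402.0 mm^4

14121552402.0 mm^4


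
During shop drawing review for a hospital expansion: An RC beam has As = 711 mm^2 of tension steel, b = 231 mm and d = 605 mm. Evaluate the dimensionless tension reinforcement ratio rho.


rho = As / (b * d)
= 711 / (231 * 605)
= 711 / 139755
= 0.005087 (dimensionless)

0.005087 (dimensionless)


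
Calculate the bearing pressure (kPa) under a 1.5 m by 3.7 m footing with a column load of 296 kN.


A = 1.5 * 3.7 = 5.55 m^2
q = P / A = 296 / 5.55
= 53.3333 kPa

53.3333 kPa


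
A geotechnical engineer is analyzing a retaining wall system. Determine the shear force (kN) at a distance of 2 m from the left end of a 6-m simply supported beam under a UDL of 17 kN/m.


R_A = w * L / 2 = 17 * 6 / 2 = 51.0 kN
V(x) = R_A - w * x = 51.0 - 17 * 2
= 17.0 kN

17.0 kN


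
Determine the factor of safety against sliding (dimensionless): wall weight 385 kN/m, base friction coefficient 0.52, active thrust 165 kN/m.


Resisting force = mu * W = 0.52 * 385 = 200.2 kN/m
FOS = Resisting / Driving = 200.2 / 165
= 1.2133 (dimensionless)

1.2133 (dimensionless)


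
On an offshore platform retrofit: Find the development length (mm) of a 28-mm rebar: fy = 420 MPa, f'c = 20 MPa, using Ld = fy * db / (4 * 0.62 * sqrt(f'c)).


Ld = (fy * db) / (4 * 0.62 * sqrt(f'c))
= (420 * 28) / (4 * 0.62 * sqrt(20))
= 11760 / 11.0909
= 1060.33 mm

1060.33 mm


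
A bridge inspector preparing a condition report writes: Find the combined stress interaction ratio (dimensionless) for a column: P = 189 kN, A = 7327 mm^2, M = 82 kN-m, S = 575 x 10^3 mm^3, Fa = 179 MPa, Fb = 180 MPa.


f_a = P / A = 189000.0 / 7327 = 25.795 MPa
f_b = M / S = 82000000.0 / 575000.0 = 142.6087 MPa
Ratio = f_a / Fa + f_b / Fb
= 25.795 / 179 + 142.6087 / 180
= 0.9364 (dimensionless)

0.9364 (dimensionless)


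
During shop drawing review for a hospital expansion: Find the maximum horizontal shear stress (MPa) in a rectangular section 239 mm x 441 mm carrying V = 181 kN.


A = b * h = 239 * 441 = 105399 mm^2
V = 181 kN = 181000.0 N
tau_max = 1.5 * V / A = 1.5 * 181000.0 / 105399
= 2.5759 MPa

2.5759 MPa


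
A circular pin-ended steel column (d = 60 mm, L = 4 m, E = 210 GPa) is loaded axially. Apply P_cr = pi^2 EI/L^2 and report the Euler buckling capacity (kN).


I = pi * d^4 / 64 = 636172.51 mm^4
L = 4000.0 mm
P_cr = pi^2 * E * I / L^2
= 9.8696 * 210000.0 * 636172.51 / 4000.0^2
= 82408.87 N = 82.4089 kN

82.4089 kN


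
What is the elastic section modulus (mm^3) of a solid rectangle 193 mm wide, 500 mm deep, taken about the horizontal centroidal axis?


S = b * h^2 / 6
= 193 * 500^2 / 6
= 193 * 250000 / 6
= 8041666.67 mm^3

8041666.67 mm^3


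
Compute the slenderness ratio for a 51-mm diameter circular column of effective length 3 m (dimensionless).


Radius of gyration r = d / 4 = 51 / 4 = 12.75 mm
L_eff = 3000.0 mm
Slenderness ratio = L / r = 3000.0 / 12.75 = 235.29 (dimensionless)

235.29 (dimensionless)


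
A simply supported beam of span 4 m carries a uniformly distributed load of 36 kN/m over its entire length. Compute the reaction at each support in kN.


Total load = w * L = 36 * 4 = 144 kN
By symmetry, each reaction R = total / 2 = 144 / 2 = 72.0 kN

72.0 kN


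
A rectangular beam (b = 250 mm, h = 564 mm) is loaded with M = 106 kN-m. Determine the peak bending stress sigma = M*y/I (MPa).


I = b * h^3 / 12 = 250 * 564^3 / 12 = 3737628000.0 mm^4
y = h / 2 = 564 / 2 = 282.0 mm
M = 106 kN-m = 106000000.0 N-mm
sigma = M * y / I = 106000000.0 * 282.0 / 3737628000.0
= 8.0 MPa

8.0 MPa


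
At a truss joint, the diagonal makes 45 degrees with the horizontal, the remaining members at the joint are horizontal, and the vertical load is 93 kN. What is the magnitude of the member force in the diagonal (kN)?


At the joint, only the diagonal has a vertical component, so vertical equilibrium gives:
F * sin(45) = 93
F = 93 / sin(45)
= 93 / 0.707107
= 131.52 kN

131.52 kN


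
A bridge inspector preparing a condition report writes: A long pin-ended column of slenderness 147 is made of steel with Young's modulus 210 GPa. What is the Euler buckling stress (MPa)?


sigma_cr = pi^2 * E / lambda^2
= 9.8696 * 210000.0 / 147^2
= 9.8696 * 210000.0 / 21609
= 95.9145 MPa

95.9145 MPa


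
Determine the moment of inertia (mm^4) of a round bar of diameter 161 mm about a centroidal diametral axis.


r = d / 2 = 161 / 2 = 80.5 mm
I = pi * r^4 / 4 = pi * 80.5^4 / 4
= 32981727.78 mm^4

32981727.78 mm^4


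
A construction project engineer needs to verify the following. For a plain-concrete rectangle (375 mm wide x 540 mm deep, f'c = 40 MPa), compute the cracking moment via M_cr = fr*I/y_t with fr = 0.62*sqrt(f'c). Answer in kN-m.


fr = 0.62 * sqrt(40) = 0.62 * 6.3246 = 3.9212 MPa
I = 375 * 540^3 / 12 = 4920750000.0 mm^4
y_t = 270.0 mm
M_cr = fr * I / y_t = 3.9212 * 4920750000.0 / 270.0 N-mm
= 71.4643 kN-m

71.4643 kN-m


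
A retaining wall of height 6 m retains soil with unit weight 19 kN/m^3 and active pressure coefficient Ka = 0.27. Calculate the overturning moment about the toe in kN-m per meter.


Pa = 0.5 * Ka * gamma * H^2
= 0.5 * 0.27 * 19 * 6^2
= 92.34 kN/m
Arm = H / 3 = 6 / 3 = 2.0 m
Mo = Pa * arm = Pa * H / 3 = 92.34 * 6 / 3 = 184.68 kN-m/m

184.68 kN-m/m


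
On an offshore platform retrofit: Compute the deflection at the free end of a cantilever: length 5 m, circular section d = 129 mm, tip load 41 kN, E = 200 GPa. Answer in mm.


I = pi * d^4 / 64 = pi * 129^4 / 64 = 13593420.13 mm^4
L = 5000.0 mm, P = 41000.0 N, E = 200000.0 MPa
delta = P * L^3 / (3 * E * I)
= 41000.0 * 5000.0^3 / (3 * 200000.0 * 13593420.13)
= 628.3677 mm

628.3677 mm


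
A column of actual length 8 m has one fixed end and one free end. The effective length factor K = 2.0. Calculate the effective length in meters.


L_eff = K * L
= 2.0 * 8
= 16.0 m

16.0 m


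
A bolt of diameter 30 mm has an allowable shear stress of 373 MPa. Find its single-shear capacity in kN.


A = pi * d^2 / 4 = pi * 30^2 / 4 = 706.8583 mm^2
V = f_v * A / 1000 = 373 * 706.8583 / 1000
= 263.6582 kN

263.6582 kN


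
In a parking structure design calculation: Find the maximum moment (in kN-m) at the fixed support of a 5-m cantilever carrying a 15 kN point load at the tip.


For a cantilever with a point load at the free end:
M_max = P * L = 15 * 5 = 75 kN-m

75 kN-m


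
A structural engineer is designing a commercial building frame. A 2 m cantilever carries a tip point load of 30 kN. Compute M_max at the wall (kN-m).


For a cantilever with a point load at the free end:
M_max = P * L = 30 * 2 = 60 kN-m

60 kN-m


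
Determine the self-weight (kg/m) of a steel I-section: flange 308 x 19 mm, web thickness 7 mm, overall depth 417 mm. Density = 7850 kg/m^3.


A_flanges = 2 * 308 * 19 = 11704 mm^2
A_web = (417 - 2 * 19) * 7 = 2653 mm^2
A_total = 11704 + 2653 = 14357 mm^2 = 0.014357 m^2
Weight = rho * A = 7850 * 0.014357 = 112.7024 kg/m

112.7024 kg/m


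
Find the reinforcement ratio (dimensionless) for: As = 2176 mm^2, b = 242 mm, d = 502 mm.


rho = As / (b * d)
= 2176 / (242 * 502)
= 2176 / 121484
= 0.017912 (dimensionless)

0.017912 (dimensionless)


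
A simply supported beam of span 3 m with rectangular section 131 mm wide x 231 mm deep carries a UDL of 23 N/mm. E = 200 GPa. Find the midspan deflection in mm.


I = 131 * 231^3 / 12 = 134563101.75 mm^4
L = 3000.0 mm, w = 23 N/mm, E = 200000.0 MPa
delta = 5 * w * L^4 / (384 * E * I)
= 5 * 23 * 3000.0^4 / (384 * 200000.0 * 134563101.75)
= 0.9014 mm

0.9014 mm


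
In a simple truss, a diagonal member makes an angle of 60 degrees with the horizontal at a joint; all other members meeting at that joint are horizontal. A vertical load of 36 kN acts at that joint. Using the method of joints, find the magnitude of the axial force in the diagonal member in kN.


At the joint, only the diagonal has a vertical component, so vertical equilibrium gives:
F * sin(60) = 36
F = 36 / sin(60)
= 36 / 0.866025
= 41.57 kN

41.57 kN


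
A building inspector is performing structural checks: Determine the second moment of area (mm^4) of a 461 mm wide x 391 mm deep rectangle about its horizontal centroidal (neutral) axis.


I = b * h^3 / 12
= 461 * 391^3 / 12
= 461 * 59776471 / 12
= 2296412760.92 mm^4

2296412760.92 mm^4


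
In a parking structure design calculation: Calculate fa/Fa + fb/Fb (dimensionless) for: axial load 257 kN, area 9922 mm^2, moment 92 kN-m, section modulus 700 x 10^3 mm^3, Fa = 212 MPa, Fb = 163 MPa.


f_a = P / A = 257000.0 / 9922 = 25.902 MPa
f_b = M / S = 92000000.0 / 700000.0 = 131.4286 MPa
Ratio = f_a / Fa + f_b / Fb
= 25.902 / 212 + 131.4286 / 163
= 0.9285 (dimensionless)

0.9285 (dimensionless)


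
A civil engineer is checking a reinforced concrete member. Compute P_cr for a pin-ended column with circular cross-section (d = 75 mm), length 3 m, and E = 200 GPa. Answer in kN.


I = pi * d^4 / 64 = 1553155.55 mm^4
L = 3000.0 mm
P_cr = pi^2 * E * I / L^2
= 9.8696 * 200000.0 * 1553155.55 / 3000.0^2
= 340645.13 N = 340.6451 kN

340.6451 kN


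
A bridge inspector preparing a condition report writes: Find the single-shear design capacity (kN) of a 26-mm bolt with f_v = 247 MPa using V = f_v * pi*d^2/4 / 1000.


A = pi * d^2 / 4 = pi * 26^2 / 4 = 530.9292 mm^2
V = f_v * A / 1000 = 247 * 530.9292 / 1000
= 131.1395 kN

131.1395 kN


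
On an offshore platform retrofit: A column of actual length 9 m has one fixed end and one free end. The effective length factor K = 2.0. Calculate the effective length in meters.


L_eff = K * L
= 2.0 * 9
= 18.0 m

18.0 m


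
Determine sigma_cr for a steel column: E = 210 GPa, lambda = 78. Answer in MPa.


sigma_cr = pi^2 * E / lambda^2
= 9.8696 * 210000.0 / 78^2
= 9.8696 * 210000.0 / 6084
= 340.6668 MPa

340.6668 MPa


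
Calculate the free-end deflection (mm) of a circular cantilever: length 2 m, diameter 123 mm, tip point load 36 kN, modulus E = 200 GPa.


I = pi * d^4 / 64 = pi * 123^4 / 64 = 11235446.72 mm^4
L = 2000.0 mm, P = 36000.0 N, E = 200000.0 MPa
delta = P * L^3 / (3 * E * I)
= 36000.0 * 2000.0^3 / (3 * 200000.0 * 11235446.72)
= 42.7219 mm

42.7219 mm


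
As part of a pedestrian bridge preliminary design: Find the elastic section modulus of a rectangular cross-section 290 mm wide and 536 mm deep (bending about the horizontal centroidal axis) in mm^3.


S = b * h^2 / 6
= 290 * 536^2 / 6
= 290 * 287296 / 6
= 13885973.33 mm^3

13885973.33 mm^3


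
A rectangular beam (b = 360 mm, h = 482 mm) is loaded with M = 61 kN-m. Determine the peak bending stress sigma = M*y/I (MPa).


I = b * h^3 / 12 = 360 * 482^3 / 12 = 3359405040.0 mm^4
y = h / 2 = 482 / 2 = 241.0 mm
M = 61 kN-m = 61000000.0 N-mm
sigma = M * y / I = 61000000.0 * 241.0 / 3359405040.0
= 4.38 MPa

4.38 MPa


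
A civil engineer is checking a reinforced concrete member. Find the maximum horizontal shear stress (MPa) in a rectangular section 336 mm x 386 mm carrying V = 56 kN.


A = b * h = 336 * 386 = 129696 mm^2
V = 56 kN = 56000.0 N
tau_max = 1.5 * V / A = 1.5 * 56000.0 / 129696
= 0.6477 MPa

0.6477 MPa


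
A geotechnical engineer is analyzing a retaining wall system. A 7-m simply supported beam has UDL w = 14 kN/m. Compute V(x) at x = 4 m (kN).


R_A = w * L / 2 = 14 * 7 / 2 = 49.0 kN
V(x) = R_A - w * x = 49.0 - 14 * 4
= -7.0 kN

-7.0 kN


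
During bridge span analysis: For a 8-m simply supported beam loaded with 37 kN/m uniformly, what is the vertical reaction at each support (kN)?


Total load = w * L = 37 * 8 = 296 kN
By symmetry, each reaction R = total / 2 = 296 / 2 = 148.0 kN

148.0 kN


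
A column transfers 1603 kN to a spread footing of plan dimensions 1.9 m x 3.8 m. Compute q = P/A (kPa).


A = 1.9 * 3.8 = 7.22 m^2
q = P / A = 1603 / 7.22
= 222.0222 kPa

222.0222 kPa


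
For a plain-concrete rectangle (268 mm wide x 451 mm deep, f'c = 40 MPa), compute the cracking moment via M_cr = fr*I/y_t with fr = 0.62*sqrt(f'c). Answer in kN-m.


fr = 0.62 * sqrt(40) = 0.62 * 6.3246 = 3.9212 MPa
I = 268 * 451^3 / 12 = 2048722672.33 mm^4
y_t = 225.5 mm
M_cr = fr * I / y_t = 3.9212 * 2048722672.33 / 225.5 N-mm
= 35.6253 kN-m

35.6253 kN-m


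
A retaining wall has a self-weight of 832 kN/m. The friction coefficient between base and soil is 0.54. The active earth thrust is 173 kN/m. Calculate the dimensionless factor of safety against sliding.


Resisting force = mu * W = 0.54 * 832 = 449.28 kN/m
FOS = Resisting / Driving = 449.28 / 173
= 2.597 (dimensionless)

2.597 (dimensionless)


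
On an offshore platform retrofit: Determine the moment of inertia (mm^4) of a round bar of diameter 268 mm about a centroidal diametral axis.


r = d / 2 = 268 / 2 = 134.0 mm
I = pi * r^4 / 4 = pi * 134.0^4 / 4
= 253226454.78 mm^4

253226454.78 mm^4


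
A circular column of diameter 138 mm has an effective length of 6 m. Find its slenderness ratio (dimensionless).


Radius of gyration r = d / 4 = 138 / 4 = 34.5 mm
L_eff = 6000.0 mm
Slenderness ratio = L / r = 6000.0 / 34.5 = 173.91 (dimensionless)

173.91 (dimensionless)


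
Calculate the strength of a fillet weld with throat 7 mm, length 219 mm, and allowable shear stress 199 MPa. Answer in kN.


Strength = throat * length * allowable stress
= 7 * 219 * 199 N
= 305067 N
= 305.07 kN

305.07 kN


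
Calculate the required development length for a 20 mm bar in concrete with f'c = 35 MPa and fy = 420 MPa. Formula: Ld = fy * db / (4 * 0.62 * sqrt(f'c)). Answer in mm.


Ld = (fy * db) / (4 * 0.62 * sqrt(f'c))
= (420 * 20) / (4 * 0.62 * sqrt(35))
= 8400 / 14.6719
= 572.52 mm

572.52 mm


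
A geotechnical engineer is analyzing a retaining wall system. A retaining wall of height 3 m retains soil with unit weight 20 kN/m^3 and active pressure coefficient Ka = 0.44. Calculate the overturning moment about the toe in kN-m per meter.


Pa = 0.5 * Ka * gamma * H^2
= 0.5 * 0.44 * 20 * 3^2
= 39.6 kN/m
Arm = H / 3 = 3 / 3 = 1.0 m
Mo = Pa * arm = Pa * H / 3 = 39.6 * 3 / 3 = 39.6 kN-m/m

39.6 kN-m/m
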